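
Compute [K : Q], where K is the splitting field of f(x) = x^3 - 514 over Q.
[K : Q] = 6

The roots of x^3 - 514 are ∛514, ω∛514, ω^2∛514 where ω = e^(2πi/3) is a primitive cube root of unity, so K = Q(∛514, ω). Now [Q(∛514):Q] = 3 (since 514 is not a perfect cube, x^3 - 514 is irreducible) and [Q(ω):Q] = 2. Both 2 and 3 divide [K:Q], and [K:Q] ≤ 3·2 = 6, so [K:Q] = 6. (Equivalently: Q(∛514) ⊂ R but ω ∉ R, so [K : Q(∛514)] = 2.)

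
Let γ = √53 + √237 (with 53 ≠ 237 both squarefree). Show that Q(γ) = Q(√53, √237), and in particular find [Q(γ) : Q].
[Q(γ) : Q] = 4 (equivalently, Q(γ) = Q(√53, √237))

Obviously Q(γ) ⊆ Q(√53, √237), and [Q(√53, √237):Q] = 4 (since 53, 237 are distinct squarefree integers > 1 with 12561 not a perfect square). To show equality we compute the minimal polynomial of γ. From γ = √53 + √237: γ^2 = 53 + 2√(12561) + 237 = 290 + 2√(12561), so γ^2 - 290 = 2√(12561); squaring, (γ^2 - 290)^2 = 4·12561, i.e. γ^4 - 580γ^2 + 84100 - 50244 = 0, i.e. γ^4 - 580γ^2 + 33856 = 0. So γ is a root of x^4 - 580x^2 + 33856. This polynomial is irreducible over Q: it has no rational root (each ±√53 ± √237 is irrational), and any factorization into two quadratics over Q would force √(12561) ∈ Q (pairing opposite roots) or √53, √237 ∈ Q (other pairings), all impossible. Hence [Q(γ):Q] = 4 = [Q(√53, √237):Q], so Q(γ) = Q(√53, √237).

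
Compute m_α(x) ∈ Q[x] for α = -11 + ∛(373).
m_α(x) = x^3 + 33x^2 + 363x + 958

Set β = α + 11 = ∛(373), so β^3 = 373. Then (α + 11)^3 - 373 = 0, i.e. α is a root of g(x) = (x + 11)^3 - 373 = x^3 + 33x^2 + 363x + 958. Since g(x) = h(x + 11) where h(x) = x^3 - 373, and h is irreducible over Q (because 373 is not a perfect cube, so h has no rational root, and a monic cubic with no rational root is irreducible), g is also irreducible (irreducibility is preserved under the substitution x → x + 11). Hence m_α(x) = x^3 + 33x^2 + 363x + 958.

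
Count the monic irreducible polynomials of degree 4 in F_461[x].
There are 11291240730 monic irreducible polynomials of degree 4 over F_461

Each element of F_{461^4} that lies in no proper subfield is a root of exactly one monic irreducible of degree 4 over F_461, and each such polynomial has 4 distinct roots in F_{461^4}. By Möbius inversion the count is N_461(4) = (1/4) Σ_{d|4} μ(4/d) · 461^d = (1/4)(μ(4)·461^1 + μ(2)·461^2 + μ(1)·461^4) = 45164962920/4 = 11291240730.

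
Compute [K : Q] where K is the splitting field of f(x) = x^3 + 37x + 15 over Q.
[K : Q] = 6

By the rational root test, any rational root of the monic integer polynomial f(x) = x^3 + 37x + 15 must be an integer dividing the constant term 15, i.e. one of ±{1, 3, 5, 15}. Evaluating: f(1) = 53, f(-1) = -23, f(3) = 153, f(-3) = -123, f(5) = 325, f(-5) = -295, f(15) = 3945, f(-15) = -3915; none is 0, so f has no rational root and is therefore irreducible over Q (a cubic with no linear factor over a field is irreducible). For an irreducible cubic, the Galois group is A_3 or S_3 according as the discriminant disc(f) = -4a^3 - 27b^2 = -4·(37)^3 - 27·(15)^2 = -208687 is or is not a square in Q. Here disc(f) = -208687 is not a perfect square in Q, so the Galois group of f over Q is not contained in A_3 and must be all of S_3. The splitting field has degree |S_3| = 6 over Q, so [K : Q] = 6.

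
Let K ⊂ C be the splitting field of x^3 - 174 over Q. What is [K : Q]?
[K : Q] = 6

The roots of x^3 - 174 are ∛174, ω∛174, ω^2∛174 where ω = e^(2πi/3) is a primitive cube root of unity, so K = Q(∛174, ω). Now [Q(∛174):Q] = 3 (since 174 is not a perfect cube, x^3 - 174 is irreducible) and [Q(ω):Q] = 2. Both 2 and 3 divide [K:Q], and [K:Q] ≤ 3·2 = 6, so [K:Q] = 6. (Equivalently: Q(∛174) ⊂ R but ω ∉ R, so [K : Q(∛174)] = 2.)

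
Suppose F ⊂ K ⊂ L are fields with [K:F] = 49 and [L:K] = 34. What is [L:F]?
[L:F] = 1666

The tower law says that for any tower of field extensions F ⊂ K ⊂ L with finite degrees, [L:F] = [L:K] · [K:F]. Here this gives [L:F] = 34 · 49 = 1666.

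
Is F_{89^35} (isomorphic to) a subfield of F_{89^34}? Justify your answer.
No: F_{89^35} is not a subfield of F_{89^34}

F_{p^m} embeds in F_{p^n} iff m | n. Here 35 ∤ 34 (since 34 = 0·35 + 34 with remainder 34 ≠ 0), so F_{89^35} is not a subfield of F_{89^34}. Equivalently: if it were, the tower law would give 35 = [F_{89^35}:F_89] dividing [F_{89^34}:F_89] = 34, contradiction.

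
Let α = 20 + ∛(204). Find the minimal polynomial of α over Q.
m_α(x) = x^3 - 60x^2 + 1200x - 8204

Set β = α - 20 = ∛(204), so β^3 = 204. Then (α - 20)^3 - 204 = 0, i.e. α is a root of g(x) = (x - 20)^3 - 204 = x^3 - 60x^2 + 1200x - 8204. Since g(x) = h(x - 20) where h(x) = x^3 - 204, and h is irreducible over Q (because 204 is not a perfect cube, so h has no rational root, and a monic cubic with no rational root is irreducible), g is also irreducible (irreducibility is preserved under the substitution x → x - 20). Hence m_α(x) = x^3 - 60x^2 + 1200x - 8204.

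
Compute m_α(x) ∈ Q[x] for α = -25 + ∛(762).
m_α(x) = x^3 + 75x^2 + 1875x + 14863

Set β = α + 25 = ∛(762), so β^3 = 762. Then (α + 25)^3 - 762 = 0, i.e. α is a root of g(x) = (x + 25)^3 - 762 = x^3 + 75x^2 + 1875x + 14863. Since g(x) = h(x + 25) where h(x) = x^3 - 762, and h is irreducible over Q (because 762 is not a perfect cube, so h has no rational root, and a monic cubic with no rational root is irreducible), g is also irreducible (irreducibility is preserved under the substitution x → x + 25). Hence m_α(x) = x^3 + 75x^2 + 1875x + 14863.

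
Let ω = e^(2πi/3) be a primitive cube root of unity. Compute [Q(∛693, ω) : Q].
[Q(∛693, ω) : Q] = 6

[Q(∛693):Q] = 3 (min poly x^3 - 693, irreducible since 693 is not a perfect cube). [Q(ω):Q] = 2 (min poly x^2 + x + 1). Since Q(∛693) ⊂ R and ω ∉ R, we have ω ∉ Q(∛693), so x^2 + x + 1 remains irreducible over Q(∛693) and [Q(∛693, ω) : Q(∛693)] = 2. By the tower law, [Q(∛693, ω) : Q] = 3 · 2 = 6. (In fact Q(∛693, ω) is the splitting field of x^3 - 693 over Q.)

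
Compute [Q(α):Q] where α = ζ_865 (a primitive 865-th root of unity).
[Q(α):Q] = 688

The minimal polynomial of ζ_865 over Q is the 865-th cyclotomic polynomial Φ_865(x), which is irreducible over Q and has degree φ(865) = 688. Hence [Q(α):Q] = φ(865) = 688.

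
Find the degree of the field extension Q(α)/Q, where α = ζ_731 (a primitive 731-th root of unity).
[Q(α):Q] = 672

The minimal polynomial of ζ_731 over Q is the 731-th cyclotomic polynomial Φ_731(x), which is irreducible over Q and has degree φ(731) = 672. Hence [Q(α):Q] = φ(731) = 672.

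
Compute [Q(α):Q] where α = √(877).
[Q(α):Q] = 2

[Q(α):Q] equals the degree of the minimal polynomial of α. Here α^2 = 877 and x^2 - 877 is irreducible (d = 877 is squarefree, ≠ 1, hence not a square), so deg(m_α) = 2. Thus [Q(α):Q] = 2.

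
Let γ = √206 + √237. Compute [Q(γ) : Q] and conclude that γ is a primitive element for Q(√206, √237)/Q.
[Q(γ) : Q] = 4 (equivalently, Q(γ) = Q(√206, √237))

Obviously Q(γ) ⊆ Q(√206, √237), and [Q(√206, √237):Q] = 4 (since 206, 237 are distinct squarefree integers > 1 with 48822 not a perfect square). To show equality we compute the minimal polynomial of γ. From γ = √206 + √237: γ^2 = 206 + 2√(48822) + 237 = 443 + 2√(48822), so γ^2 - 443 = 2√(48822); squaring, (γ^2 - 443)^2 = 4·48822, i.e. γ^4 - 886γ^2 + 196249 - 195288 = 0, i.e. γ^4 - 886γ^2 + 961 = 0. So γ is a root of x^4 - 886x^2 + 961. This polynomial is irreducible over Q: it has no rational root (each ±√206 ± √237 is irrational), and any factorization into two quadratics over Q would force √(48822) ∈ Q (pairing opposite roots) or √206, √237 ∈ Q (other pairings), all impossible. Hence [Q(γ):Q] = 4 = [Q(√206, √237):Q], so Q(γ) = Q(√206, √237).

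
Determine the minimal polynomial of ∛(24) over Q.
m_α(x) = x^3 - 24

α satisfies α^3 = 24, so x^3 - 24 annihilates α. By the rational root test, a rational root p/q (in lowest terms) of x^3 - 24 would satisfy p^3 = 24 q^3, forcing q = 1 and p^3 = 24; but 24 is not a perfect cube, contradiction. A monic cubic over Q with no rational root is irreducible (any nontrivial factorization would include a linear factor). Hence x^3 - 24 is the minimal polynomial of α, and in particular [Q(α):Q] = 3.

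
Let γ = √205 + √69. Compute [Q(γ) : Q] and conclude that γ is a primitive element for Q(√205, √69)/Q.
[Q(γ) : Q] = 4 (equivalently, Q(γ) = Q(√205, √69))

Obviously Q(γ) ⊆ Q(√205, √69), and [Q(√205, √69):Q] = 4 (since 205, 69 are distinct squarefree integers > 1 with 14145 not a perfect square). To show equality we compute the minimal polynomial of γ. From γ = √205 + √69: γ^2 = 205 + 2√(14145) + 69 = 274 + 2√(14145), so γ^2 - 274 = 2√(14145); squaring, (γ^2 - 274)^2 = 4·14145, i.e. γ^4 - 548γ^2 + 75076 - 56580 = 0, i.e. γ^4 - 548γ^2 + 18496 = 0. So γ is a root of x^4 - 548x^2 + 18496. This polynomial is irreducible over Q: it has no rational root (each ±√205 ± √69 is irrational), and any factorization into two quadratics over Q would force √(14145) ∈ Q (pairing opposite roots) or √205, √69 ∈ Q (other pairings), all impossible. Hence [Q(γ):Q] = 4 = [Q(√205, √69):Q], so Q(γ) = Q(√205, √69).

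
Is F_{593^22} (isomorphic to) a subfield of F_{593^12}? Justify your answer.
No: F_{593^22} is not a subfield of F_{593^12}

F_{p^m} embeds in F_{p^n} iff m | n. Here 22 ∤ 12 (since 12 = 0·22 + 12 with remainder 12 ≠ 0), so F_{593^22} is not a subfield of F_{593^12}. Equivalently: if it were, the tower law would give 22 = [F_{593^22}:F_593] dividing [F_{593^12}:F_593] = 12, contradiction.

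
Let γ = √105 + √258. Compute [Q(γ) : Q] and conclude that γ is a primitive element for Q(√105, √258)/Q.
[Q(γ) : Q] = 4 (equivalently, Q(γ) = Q(√105, √258))

Obviously Q(γ) ⊆ Q(√105, √258), and [Q(√105, √258):Q] = 4 (since 105, 258 are distinct squarefree integers > 1 with 27090 not a perfect square). To show equality we compute the minimal polynomial of γ. From γ = √105 + √258: γ^2 = 105 + 2√(27090) + 258 = 363 + 2√(27090), so γ^2 - 363 = 2√(27090); squaring, (γ^2 - 363)^2 = 4·27090, i.e. γ^4 - 726γ^2 + 131769 - 108360 = 0, i.e. γ^4 - 726γ^2 + 23409 = 0. So γ is a root of x^4 - 726x^2 + 23409. This polynomial is irreducible over Q: it has no rational root (each ±√105 ± √258 is irrational), and any factorization into two quadratics over Q would force √(27090) ∈ Q (pairing opposite roots) or √105, √258 ∈ Q (other pairings), all impossible. Hence [Q(γ):Q] = 4 = [Q(√105, √258):Q], so Q(γ) = Q(√105, √258).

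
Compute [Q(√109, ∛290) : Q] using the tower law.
[Q(√109, ∛290) : Q] = 6

Let L = Q(√109, ∛290). Since Q(√109) ⊂ L and [Q(√109):Q] = 2, the tower law gives 2 | [L:Q]. Likewise Q(∛290) ⊂ L with [Q(∛290):Q] = 3 (because 290 is not a perfect cube), so 3 | [L:Q]. As gcd(2,3) = 1, [L:Q] is divisible by 6. Conversely L is generated over Q by √109 and ∛290, so [L:Q] ≤ 2·3 = 6. Therefore [Q(√109, ∛290) : Q] = 6.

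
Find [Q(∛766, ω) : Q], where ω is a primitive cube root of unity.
[Q(∛766, ω) : Q] = 6

[Q(∛766):Q] = 3 (min poly x^3 - 766, irreducible since 766 is not a perfect cube). [Q(ω):Q] = 2 (min poly x^2 + x + 1). Since Q(∛766) ⊂ R and ω ∉ R, we have ω ∉ Q(∛766), so x^2 + x + 1 remains irreducible over Q(∛766) and [Q(∛766, ω) : Q(∛766)] = 2. By the tower law, [Q(∛766, ω) : Q] = 3 · 2 = 6. (In fact Q(∛766, ω) is the splitting field of x^3 - 766 over Q.)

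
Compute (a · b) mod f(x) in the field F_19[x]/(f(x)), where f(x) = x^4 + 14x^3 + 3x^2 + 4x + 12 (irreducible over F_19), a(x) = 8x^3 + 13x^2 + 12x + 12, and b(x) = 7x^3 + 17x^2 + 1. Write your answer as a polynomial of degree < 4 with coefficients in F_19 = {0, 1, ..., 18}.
a · b ≡ 17x^3 + 8x^2 + 17x + 1 (mod f(x))

Multiply in F_19[x]: a(x)·b(x) = (8x^3 + 13x^2 + 12x + 12)·(7x^3 + 17x^2 + 1) = 18x^6 + 18x^5 + x^4 + 11x^3 + 8x^2 + 12x + 12. This has degree ≥ 4, so divide by f(x) over F_19: 18x^6 + 18x^5 + x^4 + 11x^3 + 8x^2 + 12x + 12 = (18x^2 + 13x + 12)·(x^4 + 14x^3 + 3x^2 + 4x + 12) + (17x^3 + 8x^2 + 17x + 1). Hence a·b ≡ 17x^3 + 8x^2 + 17x + 1 (mod f). (F_19[x]/(f) is a field with 19^4 = 130321 elements since f is irreducible of degree 4.)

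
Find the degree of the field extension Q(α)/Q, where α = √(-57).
[Q(α):Q] = 2

[Q(α):Q] equals the degree of the minimal polynomial of α. Here α^2 = -57 and x^2 + 57 is irreducible (d = -57 is squarefree, ≠ 1, hence not a square), so deg(m_α) = 2. Thus [Q(α):Q] = 2.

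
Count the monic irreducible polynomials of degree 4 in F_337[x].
There are 3224451048 monic irreducible polynomials of degree 4 over F_337

Each element of F_{337^4} that lies in no proper subfield is a root of exactly one monic irreducible of degree 4 over F_337, and each such polynomial has 4 distinct roots in F_{337^4}. By Möbius inversion the count is N_337(4) = (1/4) Σ_{d|4} μ(4/d) · 337^d = (1/4)(μ(4)·337^1 + μ(2)·337^2 + μ(1)·337^4) = 12897804192/4 = 3224451048.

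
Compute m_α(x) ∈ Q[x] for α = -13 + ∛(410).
m_α(x) = x^3 + 39x^2 + 507x + 1787

Set β = α + 13 = ∛(410), so β^3 = 410. Then (α + 13)^3 - 410 = 0, i.e. α is a root of g(x) = (x + 13)^3 - 410 = x^3 + 39x^2 + 507x + 1787. Since g(x) = h(x + 13) where h(x) = x^3 - 410, and h is irreducible over Q (because 410 is not a perfect cube, so h has no rational root, and a monic cubic with no rational root is irreducible), g is also irreducible (irreducibility is preserved under the substitution x → x + 13). Hence m_α(x) = x^3 + 39x^2 + 507x + 1787.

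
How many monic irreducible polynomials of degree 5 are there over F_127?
There are 6607673856 monic irreducible polynomials of degree 5 over F_127

Each element of F_{127^5} that lies in no proper subfield is a root of exactly one monic irreducible of degree 5 over F_127, and each such polynomial has 5 distinct roots in F_{127^5}. By Möbius inversion the count is N_127(5) = (1/5) Σ_{d|5} μ(5/d) · 127^d = (1/5)(μ(5)·127^1 + μ(1)·127^5) = 33038369280/5 = 6607673856.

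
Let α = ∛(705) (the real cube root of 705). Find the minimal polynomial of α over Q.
m_α(x) = x^3 - 705

α satisfies α^3 = 705, so x^3 - 705 annihilates α. By the rational root test, a rational root p/q (in lowest terms) of x^3 - 705 would satisfy p^3 = 705 q^3, forcing q = 1 and p^3 = 705; but 705 is not a perfect cube, contradiction. A monic cubic over Q with no rational root is irreducible (any nontrivial factorization would include a linear factor). Hence x^3 - 705 is the minimal polynomial of α, and in particular [Q(α):Q] = 3.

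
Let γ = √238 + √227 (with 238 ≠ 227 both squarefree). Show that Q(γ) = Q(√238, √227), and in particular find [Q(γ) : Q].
[Q(γ) : Q] = 4 (equivalently, Q(γ) = Q(√238, √227))

Obviously Q(γ) ⊆ Q(√238, √227), and [Q(√238, √227):Q] = 4 (since 238, 227 are distinct squarefree integers > 1 with 54026 not a perfect square). To show equality we compute the minimal polynomial of γ. From γ = √238 + √227: γ^2 = 238 + 2√(54026) + 227 = 465 + 2√(54026), so γ^2 - 465 = 2√(54026); squaring, (γ^2 - 465)^2 = 4·54026, i.e. γ^4 - 930γ^2 + 216225 - 216104 = 0, i.e. γ^4 - 930γ^2 + 121 = 0. So γ is a root of x^4 - 930x^2 + 121. This polynomial is irreducible over Q: it has no rational root (each ±√238 ± √227 is irrational), and any factorization into two quadratics over Q would force √(54026) ∈ Q (pairing opposite roots) or √238, √227 ∈ Q (other pairings), all impossible. Hence [Q(γ):Q] = 4 = [Q(√238, √227):Q], so Q(γ) = Q(√238, √227).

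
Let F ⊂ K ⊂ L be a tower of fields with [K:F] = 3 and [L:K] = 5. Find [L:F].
[L:F] = 15

The tower law says that for any tower of field extensions F ⊂ K ⊂ L with finite degrees, [L:F] = [L:K] · [K:F]. Here this gives [L:F] = 5 · 3 = 15.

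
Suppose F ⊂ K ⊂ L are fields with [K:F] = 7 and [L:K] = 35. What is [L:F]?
[L:F] = 245

The tower law says that for any tower of field extensions F ⊂ K ⊂ L with finite degrees, [L:F] = [L:K] · [K:F]. Here this gives [L:F] = 35 · 7 = 245.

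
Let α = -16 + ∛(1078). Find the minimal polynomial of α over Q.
m_α(x) = x^3 + 48x^2 + 768x + 3018

Set β = α + 16 = ∛(1078), so β^3 = 1078. Then (α + 16)^3 - 1078 = 0, i.e. α is a root of g(x) = (x + 16)^3 - 1078 = x^3 + 48x^2 + 768x + 3018. Since g(x) = h(x + 16) where h(x) = x^3 - 1078, and h is irreducible over Q (because 1078 is not a perfect cube, so h has no rational root, and a monic cubic with no rational root is irreducible), g is also irreducible (irreducibility is preserved under the substitution x → x + 16). Hence m_α(x) = x^3 + 48x^2 + 768x + 3018.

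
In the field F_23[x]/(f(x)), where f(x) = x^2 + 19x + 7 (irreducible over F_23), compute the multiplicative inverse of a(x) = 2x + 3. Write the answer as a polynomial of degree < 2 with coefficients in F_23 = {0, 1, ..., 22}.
a(x)^(-1) ≡ 6x + 13 (mod f(x))

Since f is irreducible over F_23, F_23[x]/(f) is a field and a(x) ≠ 0 has an inverse. Apply the extended Euclidean algorithm to f(x) and a(x) in F_23[x]: f(x) = (12x + 3)·a(x) + (21). The last nonzero remainder is the constant 21 = gcd(f, a) in F_23. Back-substituting through the division chain expresses 21 = s(x)·a(x) + t(x)·f(x) with s(x) ≡ 11x + 20 (mod f), so (11x + 20)·a(x) ≡ 21 (mod f). Multiplying by 21^(-1) ≡ 11 in F_23 gives a(x)^(-1) ≡ 11·(11x + 20) ≡ 6x + 13 (mod f). Check: (2x + 3)·(6x + 13) = 12x^2 + 21x + 16 ≡ 1 (mod x^2 + 19x + 7).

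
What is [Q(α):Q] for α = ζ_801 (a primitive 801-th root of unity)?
[Q(α):Q] = 528

The minimal polynomial of ζ_801 over Q is the 801-th cyclotomic polynomial Φ_801(x), which is irreducible over Q and has degree φ(801) = 528. Hence [Q(α):Q] = φ(801) = 528.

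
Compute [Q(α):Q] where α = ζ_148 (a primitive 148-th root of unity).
[Q(α):Q] = 72

The minimal polynomial of ζ_148 over Q is the 148-th cyclotomic polynomial Φ_148(x), which is irreducible over Q and has degree φ(148) = 72. Hence [Q(α):Q] = φ(148) = 72.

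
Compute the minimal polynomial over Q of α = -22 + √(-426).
m_α(x) = x^2 + 44x + 910

From α + 22 = √(-426), squaring gives (α + 22)^2 = -426, i.e. α^2 + 44α + 484 = -426, so α^2 + 44α + 910 = 0. The discriminant of x^2 + 44x + 910 is (44)^2 - 4·(910) = 1936 - 3640 = -1704, and 4·(-426) is not a perfect square in Q since -426 is squarefree and ≠ 1. Hence x^2 + 44x + 910 is irreducible over Q and is the minimal polynomial of α.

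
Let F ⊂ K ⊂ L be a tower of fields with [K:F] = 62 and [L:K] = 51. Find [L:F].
[L:F] = 3162

The tower law says that for any tower of field extensions F ⊂ K ⊂ L with finite degrees, [L:F] = [L:K] · [K:F]. Here this gives [L:F] = 51 · 62 = 3162.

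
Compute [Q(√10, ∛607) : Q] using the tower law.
[Q(√10, ∛607) : Q] = 6

Let L = Q(√10, ∛607). Since Q(√10) ⊂ L and [Q(√10):Q] = 2, the tower law gives 2 | [L:Q]. Likewise Q(∛607) ⊂ L with [Q(∛607):Q] = 3 (because 607 is not a perfect cube), so 3 | [L:Q]. As gcd(2,3) = 1, [L:Q] is divisible by 6. Conversely L is generated over Q by √10 and ∛607, so [L:Q] ≤ 2·3 = 6. Therefore [Q(√10, ∛607) : Q] = 6.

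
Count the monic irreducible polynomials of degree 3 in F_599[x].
There are 71640400 monic irreducible polynomials of degree 3 over F_599

Each element of F_{599^3} that lies in no proper subfield is a root of exactly one monic irreducible of degree 3 over F_599, and each such polynomial has 3 distinct roots in F_{599^3}. By Möbius inversion the count is N_599(3) = (1/3) Σ_{d|3} μ(3/d) · 599^d = (1/3)(μ(3)·599^1 + μ(1)·599^3) = 214921200/3 = 71640400.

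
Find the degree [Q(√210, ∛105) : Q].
[Q(√210, ∛105) : Q] = 6

Let L = Q(√210, ∛105). Since Q(√210) ⊂ L and [Q(√210):Q] = 2, the tower law gives 2 | [L:Q]. Likewise Q(∛105) ⊂ L with [Q(∛105):Q] = 3 (because 105 is not a perfect cube), so 3 | [L:Q]. As gcd(2,3) = 1, [L:Q] is divisible by 6. Conversely L is generated over Q by √210 and ∛105, so [L:Q] ≤ 2·3 = 6. Therefore [Q(√210, ∛105) : Q] = 6.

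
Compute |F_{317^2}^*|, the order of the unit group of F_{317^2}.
|F_{317^2}^*| = 100488

F_{317^2} has 317^2 = 100489 elements; its multiplicative group consists of all nonzero elements, so |F_{317^2}^*| = 100489 - 1 = 100488. (It is cyclic since any finite subgroup of the multiplicative group of a field is cyclic.)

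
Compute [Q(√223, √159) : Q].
[Q(√223, √159) : Q] = 4

[Q(√223):Q] = 2 (min poly x^2 - 223, irreducible since 223 is squarefree > 1). For the top step, suppose √159 ∈ Q(√223), say √159 = c + d√223 with c, d ∈ Q. Squaring: 159 = c^2 + 223d^2 + 2cd√223. Since √223 ∉ Q this forces 2cd = 0. If d = 0 then √159 = c ∈ Q, contradicting 159 squarefree > 1. If c = 0 then 159 = 223d^2, so 223·159 = (223d)^2 is a perfect square in Q — but 223·159 = 35457 is not a perfect square (since 223 and 159 are distinct squarefree integers). Contradiction. Hence √159 ∉ Q(√223), so x^2 - 159 stays irreducible over Q(√223) and [Q(√223, √159) : Q(√223)] = 2. By the tower law, [Q(√223, √159) : Q] = 2 · 2 = 4.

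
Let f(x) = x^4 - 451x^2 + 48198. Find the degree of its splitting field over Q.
[K : Q] = 4

Solving the quadratic in x^2: x^2 = (451 ± √(451^2 - 4·48198))/2 = (451 ± √10609)/2 = (451 ± 103)/2, giving x^2 = 277 or x^2 = 174. So f(x) = (x^2 - 277)(x^2 - 174) and the roots of f are ±√277, ±√174. Hence the splitting field is K = Q(√277, √174). Since 277 and 174 are distinct squarefree integers > 1, their product 48198 is not a perfect square, so √174 ∉ Q(√277). By the tower law [K:Q] = [Q(√277,√174):Q(√277)] · [Q(√277):Q] = 2 · 2 = 4.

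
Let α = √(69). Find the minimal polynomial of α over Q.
m_α(x) = x^2 - 69

α satisfies α^2 - 69 = 0, so x^2 - 69 annihilates α. Since d = 69 is squarefree and ≠ 1, it is not a perfect square in Q, so x^2 - 69 has no rational root and is therefore irreducible over Q (a degree-2 polynomial over a field is irreducible iff it has no root). Hence m_α(x) = x^2 - 69.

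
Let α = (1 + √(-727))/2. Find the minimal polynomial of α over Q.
m_α(x) = x^2 - x + 182

From 2α - 1 = √(-727), squaring gives (2α - 1)^2 = -727, i.e. 4α^2 - 4α + 1 = -727, so α^2 - α + (1 + 727)/4 = 0. Since -727 ≡ 1 (mod 4), (1 + 727)/4 = 182 ∈ Z. The polynomial x^2 - x + 182 has discriminant 1 - 4·(182) = -727, which is not a perfect square in Q (d = -727 is squarefree and ≠ 1), so x^2 - x + 182 is irreducible over Q. It is the minimal polynomial of α.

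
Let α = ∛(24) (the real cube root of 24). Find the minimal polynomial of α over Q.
m_α(x) = x^3 - 24

α satisfies α^3 = 24, so x^3 - 24 annihilates α. By the rational root test, a rational root p/q (in lowest terms) of x^3 - 24 would satisfy p^3 = 24 q^3, forcing q = 1 and p^3 = 24; but 24 is not a perfect cube, contradiction. A monic cubic over Q with no rational root is irreducible (any nontrivial factorization would include a linear factor). Hence x^3 - 24 is the minimal polynomial of α, and in particular [Q(α):Q] = 3.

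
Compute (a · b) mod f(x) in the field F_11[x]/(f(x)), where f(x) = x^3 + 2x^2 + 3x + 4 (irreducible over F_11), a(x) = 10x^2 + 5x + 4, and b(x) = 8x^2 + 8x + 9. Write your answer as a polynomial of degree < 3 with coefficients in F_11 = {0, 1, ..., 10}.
a · b ≡ 2x^2 + 9x + 9 (mod f(x))

Multiply in F_11[x]: a(x)·b(x) = (10x^2 + 5x + 4)·(8x^2 + 8x + 9) = 3x^4 + 10x^3 + 8x^2 + 3. This has degree ≥ 3, so divide by f(x) over F_11: 3x^4 + 10x^3 + 8x^2 + 3 = (3x + 4)·(x^3 + 2x^2 + 3x + 4) + (2x^2 + 9x + 9). Hence a·b ≡ 2x^2 + 9x + 9 (mod f). (F_11[x]/(f) is a field with 11^3 = 1331 elements since f is irreducible of degree 3.)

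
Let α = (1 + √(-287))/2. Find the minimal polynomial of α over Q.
m_α(x) = x^2 - x + 72

From 2α - 1 = √(-287), squaring gives (2α - 1)^2 = -287, i.e. 4α^2 - 4α + 1 = -287, so α^2 - α + (1 + 287)/4 = 0. Since -287 ≡ 1 (mod 4), (1 + 287)/4 = 72 ∈ Z. The polynomial x^2 - x + 72 has discriminant 1 - 4·(72) = -287, which is not a perfect square in Q (d = -287 is squarefree and ≠ 1), so x^2 - x + 72 is irreducible over Q. It is the minimal polynomial of α.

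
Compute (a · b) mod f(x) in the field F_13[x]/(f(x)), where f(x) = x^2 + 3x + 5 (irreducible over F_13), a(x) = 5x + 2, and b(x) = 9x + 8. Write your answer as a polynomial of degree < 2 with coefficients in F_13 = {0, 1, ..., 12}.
a · b ≡ x + 12 (mod f(x))

Multiply in F_13[x]: a(x)·b(x) = (5x + 2)·(9x + 8) = 6x^2 + 6x + 3. This has degree ≥ 2, so divide by f(x) over F_13: 6x^2 + 6x + 3 = (6)·(x^2 + 3x + 5) + (x + 12). Hence a·b ≡ x + 12 (mod f). (F_13[x]/(f) is a field with 13^2 = 169 elements since f is irreducible of degree 2.)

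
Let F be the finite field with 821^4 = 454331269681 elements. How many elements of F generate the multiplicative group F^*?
There are φ(454331269680) = 117336883200 primitive elements

F_q^* is cyclic of order q - 1 = 454331269680. A cyclic group of order m has exactly φ(m) generators. Here m = 454331269680 = 2^4 · 3 · 5 · 41 · 137 · 337021, so the number of primitive elements is φ(454331269680) = 117336883200.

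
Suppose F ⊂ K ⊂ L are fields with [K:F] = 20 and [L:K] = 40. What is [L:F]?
[L:F] = 800

The tower law says that for any tower of field extensions F ⊂ K ⊂ L with finite degrees, [L:F] = [L:K] · [K:F]. Here this gives [L:F] = 40 · 20 = 800.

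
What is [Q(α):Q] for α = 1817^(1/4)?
[Q(α):Q] = 4

α is a root of x^4 - 1817. By Eisenstein's criterion at the prime p = 23 (which divides the constant term 1817 but p^2 = 529 does not, since 1817 is squarefree), x^4 - 1817 is irreducible over Q. Hence [Q(α):Q] = 4.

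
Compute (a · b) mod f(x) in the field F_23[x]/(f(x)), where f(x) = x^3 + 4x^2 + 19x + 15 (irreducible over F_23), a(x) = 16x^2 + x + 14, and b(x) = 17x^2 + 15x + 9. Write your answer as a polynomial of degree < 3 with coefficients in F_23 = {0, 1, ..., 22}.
a · b ≡ 2x^2 + 14x + 10 (mod f(x))

Multiply in F_23[x]: a(x)·b(x) = (16x^2 + x + 14)·(17x^2 + 15x + 9) = 19x^4 + 4x^3 + 6x^2 + 12x + 11. This has degree ≥ 3, so divide by f(x) over F_23: 19x^4 + 4x^3 + 6x^2 + 12x + 11 = (19x + 20)·(x^3 + 4x^2 + 19x + 15) + (2x^2 + 14x + 10). Hence a·b ≡ 2x^2 + 14x + 10 (mod f). (F_23[x]/(f) is a field with 23^3 = 12167 elements since f is irreducible of degree 3.)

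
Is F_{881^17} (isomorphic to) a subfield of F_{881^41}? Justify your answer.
No: F_{881^17} is not a subfield of F_{881^41}

F_{p^m} embeds in F_{p^n} iff m | n. Here 17 ∤ 41 (since 41 = 2·17 + 7 with remainder 7 ≠ 0), so F_{881^17} is not a subfield of F_{881^41}. Equivalently: if it were, the tower law would give 17 = [F_{881^17}:F_881] dividing [F_{881^41}:F_881] = 41, contradiction.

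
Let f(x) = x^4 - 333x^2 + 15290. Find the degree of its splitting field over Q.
[K : Q] = 4

Solving the quadratic in x^2: x^2 = (333 ± √(333^2 - 4·15290))/2 = (333 ± √49729)/2 = (333 ± 223)/2, giving x^2 = 55 or x^2 = 278. So f(x) = (x^2 - 55)(x^2 - 278) and the roots of f are ±√55, ±√278. Hence the splitting field is K = Q(√55, √278). Since 55 and 278 are distinct squarefree integers > 1, their product 15290 is not a perfect square, so √278 ∉ Q(√55). By the tower law [K:Q] = [Q(√55,√278):Q(√55)] · [Q(√55):Q] = 2 · 2 = 4.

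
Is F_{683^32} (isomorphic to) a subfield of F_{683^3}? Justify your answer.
No: F_{683^32} is not a subfield of F_{683^3}

F_{p^m} embeds in F_{p^n} iff m | n. Here 32 ∤ 3 (since 3 = 0·32 + 3 with remainder 3 ≠ 0), so F_{683^32} is not a subfield of F_{683^3}. Equivalently: if it were, the tower law would give 32 = [F_{683^32}:F_683] dividing [F_{683^3}:F_683] = 3, contradiction.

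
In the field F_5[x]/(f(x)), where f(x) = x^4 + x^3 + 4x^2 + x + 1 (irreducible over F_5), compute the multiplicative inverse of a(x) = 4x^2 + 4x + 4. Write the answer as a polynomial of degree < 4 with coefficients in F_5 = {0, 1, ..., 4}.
a(x)^(-1) ≡ 3x^3 + 4x + 4 (mod f(x))

Since f is irreducible over F_5, F_5[x]/(f) is a field and a(x) ≠ 0 has an inverse. Apply the extended Euclidean algorithm to f(x) and a(x) in F_5[x]: f(x) = (4x^2 + 2)·a(x) + (3x + 3);  a(x) = (3x)·(3x + 3) + (4). The last nonzero remainder is the constant 4 = gcd(f, a) in F_5. Back-substituting through the division chain expresses 4 = s(x)·a(x) + t(x)·f(x) with s(x) ≡ 2x^3 + x + 1 (mod f), so (2x^3 + x + 1)·a(x) ≡ 4 (mod f). Multiplying by 4^(-1) ≡ 4 in F_5 gives a(x)^(-1) ≡ 4·(2x^3 + x + 1) ≡ 3x^3 + 4x + 4 (mod f). Check: (4x^2 + 4x + 4)·(3x^3 + 4x + 4) = 2x^5 + 2x^4 + 3x^3 + 2x^2 + 2x + 1 ≡ 1 (mod x^4 + x^3 + 4x^2 + x + 1).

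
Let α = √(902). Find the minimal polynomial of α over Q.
m_α(x) = x^2 - 902

α satisfies α^2 - 902 = 0, so x^2 - 902 annihilates α. Since d = 902 is squarefree and ≠ 1, it is not a perfect square in Q, so x^2 - 902 has no rational root and is therefore irreducible over Q (a degree-2 polynomial over a field is irreducible iff it has no root). Hence m_α(x) = x^2 - 902.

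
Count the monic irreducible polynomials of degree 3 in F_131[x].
There are 749320 monic irreducible polynomials of degree 3 over F_131

Each element of F_{131^3} that lies in no proper subfield is a root of exactly one monic irreducible of degree 3 over F_131, and each such polynomial has 3 distinct roots in F_{131^3}. By Möbius inversion the count is N_131(3) = (1/3) Σ_{d|3} μ(3/d) · 131^d = (1/3)(μ(3)·131^1 + μ(1)·131^3) = 2247960/3 = 749320.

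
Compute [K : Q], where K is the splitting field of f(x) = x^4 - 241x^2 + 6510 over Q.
[K : Q] = 4

Solving the quadratic in x^2: x^2 = (241 ± √(241^2 - 4·6510))/2 = (241 ± √32041)/2 = (241 ± 179)/2, giving x^2 = 210 or x^2 = 31. So f(x) = (x^2 - 210)(x^2 - 31) and the roots of f are ±√210, ±√31. Hence the splitting field is K = Q(√210, √31). Since 210 and 31 are distinct squarefree integers > 1, their product 6510 is not a perfect square, so √31 ∉ Q(√210). By the tower law [K:Q] = [Q(√210,√31):Q(√210)] · [Q(√210):Q] = 2 · 2 = 4.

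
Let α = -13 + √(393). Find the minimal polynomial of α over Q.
m_α(x) = x^2 + 26x - 224

From α + 13 = √(393), squaring gives (α + 13)^2 = 393, i.e. α^2 + 26α + 169 = 393, so α^2 + 26α - 224 = 0. The discriminant of x^2 + 26x - 224 is (26)^2 - 4·(-224) = 676 + 896 = 1572, and 4·(393) is not a perfect square in Q since 393 is squarefree and ≠ 1. Hence x^2 + 26x - 224 is irreducible over Q and is the minimal polynomial of α.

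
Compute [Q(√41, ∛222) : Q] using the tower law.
[Q(√41, ∛222) : Q] = 6

Let L = Q(√41, ∛222). Since Q(√41) ⊂ L and [Q(√41):Q] = 2, the tower law gives 2 | [L:Q]. Likewise Q(∛222) ⊂ L with [Q(∛222):Q] = 3 (because 222 is not a perfect cube), so 3 | [L:Q]. As gcd(2,3) = 1, [L:Q] is divisible by 6. Conversely L is generated over Q by √41 and ∛222, so [L:Q] ≤ 2·3 = 6. Therefore [Q(√41, ∛222) : Q] = 6.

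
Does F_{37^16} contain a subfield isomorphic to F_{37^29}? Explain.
No: F_{37^29} is not a subfield of F_{37^16}

F_{p^m} embeds in F_{p^n} iff m | n. Here 29 ∤ 16 (since 16 = 0·29 + 16 with remainder 16 ≠ 0), so F_{37^29} is not a subfield of F_{37^16}. Equivalently: if it were, the tower law would give 29 = [F_{37^29}:F_37] dividing [F_{37^16}:F_37] = 16, contradiction.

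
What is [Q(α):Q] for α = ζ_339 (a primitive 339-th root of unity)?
[Q(α):Q] = 224

The minimal polynomial of ζ_339 over Q is the 339-th cyclotomic polynomial Φ_339(x), which is irreducible over Q and has degree φ(339) = 224. Hence [Q(α):Q] = φ(339) = 224.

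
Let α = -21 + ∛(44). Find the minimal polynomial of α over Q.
m_α(x) = x^3 + 63x^2 + 1323x + 9217

Set β = α + 21 = ∛(44), so β^3 = 44. Then (α + 21)^3 - 44 = 0, i.e. α is a root of g(x) = (x + 21)^3 - 44 = x^3 + 63x^2 + 1323x + 9217. Since g(x) = h(x + 21) where h(x) = x^3 - 44, and h is irreducible over Q (because 44 is not a perfect cube, so h has no rational root, and a monic cubic with no rational root is irreducible), g is also irreducible (irreducibility is preserved under the substitution x → x + 21). Hence m_α(x) = x^3 + 63x^2 + 1323x + 9217.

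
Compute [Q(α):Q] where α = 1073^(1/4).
[Q(α):Q] = 4

α is a root of x^4 - 1073. By Eisenstein's criterion at the prime p = 29 (which divides the constant term 1073 but p^2 = 841 does not, since 1073 is squarefree), x^4 - 1073 is irreducible over Q. Hence [Q(α):Q] = 4.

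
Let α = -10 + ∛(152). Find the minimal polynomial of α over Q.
m_α(x) = x^3 + 30x^2 + 300x + 848

Set β = α + 10 = ∛(152), so β^3 = 152. Then (α + 10)^3 - 152 = 0, i.e. α is a root of g(x) = (x + 10)^3 - 152 = x^3 + 30x^2 + 300x + 848. Since g(x) = h(x + 10) where h(x) = x^3 - 152, and h is irreducible over Q (because 152 is not a perfect cube, so h has no rational root, and a monic cubic with no rational root is irreducible), g is also irreducible (irreducibility is preserved under the substitution x → x + 10). Hence m_α(x) = x^3 + 30x^2 + 300x + 848.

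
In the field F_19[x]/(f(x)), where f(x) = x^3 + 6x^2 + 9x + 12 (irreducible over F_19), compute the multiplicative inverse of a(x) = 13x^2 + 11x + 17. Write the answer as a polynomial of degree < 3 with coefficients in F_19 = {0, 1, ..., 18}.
a(x)^(-1) ≡ 3x^2 + 18 (mod f(x))

Since f is irreducible over F_19, F_19[x]/(f) is a field and a(x) ≠ 0 has an inverse. Apply the extended Euclidean algorithm to f(x) and a(x) in F_19[x]: f(x) = (3x + 14)·a(x) + (13x + 2);  a(x) = (x + 8)·(13x + 2) + (1). The last nonzero remainder is the constant 1 = gcd(f, a) in F_19. Back-substituting through the division chain expresses 1 = s(x)·a(x) + t(x)·f(x) with s(x) ≡ 3x^2 + 18 (mod f), so a(x)^(-1) ≡ s(x) = 3x^2 + 18 (mod f). Check: (13x^2 + 11x + 17)·(3x^2 + 18) = x^4 + 14x^3 + 8x + 2 ≡ 1 (mod x^3 + 6x^2 + 9x + 12).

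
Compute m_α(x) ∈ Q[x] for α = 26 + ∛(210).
m_α(x) = x^3 - 78x^2 + 2028x - 17786

Set β = α - 26 = ∛(210), so β^3 = 210. Then (α - 26)^3 - 210 = 0, i.e. α is a root of g(x) = (x - 26)^3 - 210 = x^3 - 78x^2 + 2028x - 17786. Since g(x) = h(x - 26) where h(x) = x^3 - 210, and h is irreducible over Q (because 210 is not a perfect cube, so h has no rational root, and a monic cubic with no rational root is irreducible), g is also irreducible (irreducibility is preserved under the substitution x → x - 26). Hence m_α(x) = x^3 - 78x^2 + 2028x - 17786.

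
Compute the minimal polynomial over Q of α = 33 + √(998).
m_α(x) = x^2 - 66x + 91

From α - 33 = √(998), squaring gives (α - 33)^2 = 998, i.e. α^2 - 66α + 1089 = 998, so α^2 - 66α + 91 = 0. The discriminant of x^2 - 66x + 91 is (-66)^2 - 4·(91) = 4356 - 364 = 3992, and 4·(998) is not a perfect square in Q since 998 is squarefree and ≠ 1. Hence x^2 - 66x + 91 is irreducible over Q and is the minimal polynomial of α.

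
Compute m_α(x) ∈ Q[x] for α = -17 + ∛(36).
m_α(x) = x^3 + 51x^2 + 867x + 4877

Set β = α + 17 = ∛(36), so β^3 = 36. Then (α + 17)^3 - 36 = 0, i.e. α is a root of g(x) = (x + 17)^3 - 36 = x^3 + 51x^2 + 867x + 4877. Since g(x) = h(x + 17) where h(x) = x^3 - 36, and h is irreducible over Q (because 36 is not a perfect cube, so h has no rational root, and a monic cubic with no rational root is irreducible), g is also irreducible (irreducibility is preserved under the substitution x → x + 17). Hence m_α(x) = x^3 + 51x^2 + 867x + 4877.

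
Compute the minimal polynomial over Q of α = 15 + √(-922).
m_α(x) = x^2 - 30x + 1147

From α - 15 = √(-922), squaring gives (α - 15)^2 = -922, i.e. α^2 - 30α + 225 = -922, so α^2 - 30α + 1147 = 0. The discriminant of x^2 - 30x + 1147 is (-30)^2 - 4·(1147) = 900 - 4588 = -3688, and 4·(-922) is not a perfect square in Q since -922 is squarefree and ≠ 1. Hence x^2 - 30x + 1147 is irreducible over Q and is the minimal polynomial of α.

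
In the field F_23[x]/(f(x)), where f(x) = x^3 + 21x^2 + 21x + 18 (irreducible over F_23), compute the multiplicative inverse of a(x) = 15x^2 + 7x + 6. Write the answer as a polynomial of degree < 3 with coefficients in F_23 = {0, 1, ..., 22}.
a(x)^(-1) ≡ 7x^2 + 19x + 3 (mod f(x))

Since f is irreducible over F_23, F_23[x]/(f) is a field and a(x) ≠ 0 has an inverse. Apply the extended Euclidean algorithm to f(x) and a(x) in F_23[x]: f(x) = (20x + 12)·a(x) + (x + 15);  a(x) = (15x + 12)·(x + 15) + (10). The last nonzero remainder is the constant 10 = gcd(f, a) in F_23. Back-substituting through the division chain expresses 10 = s(x)·a(x) + t(x)·f(x) with s(x) ≡ x^2 + 6x + 7 (mod f), so (x^2 + 6x + 7)·a(x) ≡ 10 (mod f). Multiplying by 10^(-1) ≡ 7 in F_23 gives a(x)^(-1) ≡ 7·(x^2 + 6x + 7) ≡ 7x^2 + 19x + 3 (mod f). Check: (15x^2 + 7x + 6)·(7x^2 + 19x + 3) = 13x^4 + 12x^3 + 13x^2 + 20x + 18 ≡ 1 (mod x^3 + 21x^2 + 21x + 18).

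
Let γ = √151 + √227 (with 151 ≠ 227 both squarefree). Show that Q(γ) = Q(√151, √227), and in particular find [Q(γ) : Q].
[Q(γ) : Q] = 4 (equivalently, Q(γ) = Q(√151, √227))

Obviously Q(γ) ⊆ Q(√151, √227), and [Q(√151, √227):Q] = 4 (since 151, 227 are distinct squarefree integers > 1 with 34277 not a perfect square). To show equality we compute the minimal polynomial of γ. From γ = √151 + √227: γ^2 = 151 + 2√(34277) + 227 = 378 + 2√(34277), so γ^2 - 378 = 2√(34277); squaring, (γ^2 - 378)^2 = 4·34277, i.e. γ^4 - 756γ^2 + 142884 - 137108 = 0, i.e. γ^4 - 756γ^2 + 5776 = 0. So γ is a root of x^4 - 756x^2 + 5776. This polynomial is irreducible over Q: it has no rational root (each ±√151 ± √227 is irrational), and any factorization into two quadratics over Q would force √(34277) ∈ Q (pairing opposite roots) or √151, √227 ∈ Q (other pairings), all impossible. Hence [Q(γ):Q] = 4 = [Q(√151, √227):Q], so Q(γ) = Q(√151, √227).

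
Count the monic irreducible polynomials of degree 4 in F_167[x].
There are 194442108 monic irreducible polynomials of degree 4 over F_167

Each element of F_{167^4} that lies in no proper subfield is a root of exactly one monic irreducible of degree 4 over F_167, and each such polynomial has 4 distinct roots in F_{167^4}. By Möbius inversion the count is N_167(4) = (1/4) Σ_{d|4} μ(4/d) · 167^d = (1/4)(μ(4)·167^1 + μ(2)·167^2 + μ(1)·167^4) = 777768432/4 = 194442108.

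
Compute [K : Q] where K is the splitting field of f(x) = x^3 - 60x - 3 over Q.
[K : Q] = 6

By the rational root test, any rational root of the monic integer polynomial f(x) = x^3 - 60x - 3 must be an integer dividing the constant term -3, i.e. one of ±{1, 3}. Evaluating: f(1) = -62, f(-1) = 56, f(3) = -156, f(-3) = 150; none is 0, so f has no rational root and is therefore irreducible over Q (a cubic with no linear factor over a field is irreducible). For an irreducible cubic, the Galois group is A_3 or S_3 according as the discriminant disc(f) = -4a^3 - 27b^2 = -4·(-60)^3 - 27·(-3)^2 = 863757 is or is not a square in Q. Here disc(f) = 863757 is not a perfect square in Q, so the Galois group of f over Q is not contained in A_3 and must be all of S_3. The splitting field has degree |S_3| = 6 over Q, so [K : Q] = 6.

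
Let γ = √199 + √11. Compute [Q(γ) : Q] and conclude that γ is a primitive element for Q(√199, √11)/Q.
[Q(γ) : Q] = 4 (equivalently, Q(γ) = Q(√199, √11))

Obviously Q(γ) ⊆ Q(√199, √11), and [Q(√199, √11):Q] = 4 (since 199, 11 are distinct squarefree integers > 1 with 2189 not a perfect square). To show equality we compute the minimal polynomial of γ. From γ = √199 + √11: γ^2 = 199 + 2√(2189) + 11 = 210 + 2√(2189), so γ^2 - 210 = 2√(2189); squaring, (γ^2 - 210)^2 = 4·2189, i.e. γ^4 - 420γ^2 + 44100 - 8756 = 0, i.e. γ^4 - 420γ^2 + 35344 = 0. So γ is a root of x^4 - 420x^2 + 35344. This polynomial is irreducible over Q: it has no rational root (each ±√199 ± √11 is irrational), and any factorization into two quadratics over Q would force √(2189) ∈ Q (pairing opposite roots) or √199, √11 ∈ Q (other pairings), all impossible. Hence [Q(γ):Q] = 4 = [Q(√199, √11):Q], so Q(γ) = Q(√199, √11).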